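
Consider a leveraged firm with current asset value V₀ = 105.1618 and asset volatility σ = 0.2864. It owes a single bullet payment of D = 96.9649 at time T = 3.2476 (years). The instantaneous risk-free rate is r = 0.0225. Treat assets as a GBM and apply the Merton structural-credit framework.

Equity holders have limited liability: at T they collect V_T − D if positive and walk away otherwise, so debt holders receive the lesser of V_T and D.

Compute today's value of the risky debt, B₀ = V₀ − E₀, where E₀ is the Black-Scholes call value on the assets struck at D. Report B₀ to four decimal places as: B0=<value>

d₁ = [ln(V₀/D) + (r + σ²/2)T] / (σ√T)
   = [ln(105.1618/96.9649) + (0.0225 + 0.5·0.2864²)·3.2476] / (0.2864·√3.2476)
   = [0.081151 + 0.206263] / 0.516124 = 0.556870
d₂ = d₁ − σ√T = 0.556870 − 0.516124 = 0.040746
N(d₁) = 0.711192,  N(d₂) = 0.516251,  e^(−rT) = 0.929535
E₀ = V₀·N(d₁) − D·e^(−rT)·N(d₂)
   = 105.1618·0.711192 − 96.9649·0.929535·0.516251 = 28.259380
B₀ = V₀ − E₀ = 105.1618 − 28.259380 = 76.902420

B0=76.9024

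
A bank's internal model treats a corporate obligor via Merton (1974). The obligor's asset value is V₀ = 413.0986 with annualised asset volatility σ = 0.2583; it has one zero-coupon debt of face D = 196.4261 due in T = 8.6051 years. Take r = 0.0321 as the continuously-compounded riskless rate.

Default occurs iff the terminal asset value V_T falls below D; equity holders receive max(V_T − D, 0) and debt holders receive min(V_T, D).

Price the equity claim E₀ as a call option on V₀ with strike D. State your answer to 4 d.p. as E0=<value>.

d₁ = [ln(V₀/D) + (r + σ²/2)T] / (σ√T)
   = [ln(413.0986/196.4261) + (0.0321 + 0.5·0.2583²)·8.6051] / (0.2583·√8.6051)
   = [0.743400 + 0.563285] / 0.757709 = 1.724521
d₂ = d₁ − σ√T = 1.724521 − 0.757709 = 0.966812
N(d₁) = 0.957693,  N(d₂) = 0.833181,  e^(−rT) = 0.758643
E₀ = V₀·N(d₁) − D·e^(−rT)·N(d₂)
   = 413.0986·0.957693 − 196.4261·0.758643·0.833181 = 271.463266

E0=271.4633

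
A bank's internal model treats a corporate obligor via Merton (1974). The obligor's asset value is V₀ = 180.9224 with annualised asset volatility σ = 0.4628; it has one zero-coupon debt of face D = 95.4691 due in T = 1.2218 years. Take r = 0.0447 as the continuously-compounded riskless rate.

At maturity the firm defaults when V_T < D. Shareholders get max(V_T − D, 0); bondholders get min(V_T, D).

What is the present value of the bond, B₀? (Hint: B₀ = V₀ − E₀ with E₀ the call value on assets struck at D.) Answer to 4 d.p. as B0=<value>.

B0=87.8160

d₁ = [ln(V₀/D) + (r + σ²/2)T] / (σ√T)
   = [ln(180.9224/95.4691) + (0.0447 + 0.5·0.4628²)·1.2218] / (0.4628·√1.2218)
   = [0.639266 + 0.185459] / 0.511556 = 1.612188
d₂ = d₁ − σ√T = 1.612188 − 0.511556 = 1.100632
N(d₁) = 0.946539,  N(d₂) = 0.864472,  e^(−rT) = 0.946850
E₀ = V₀·N(d₁) − D·e^(−rT)·N(d₂)
   = 180.9224·0.946539 − 95.4691·0.946850·0.864472 = 93.106353
B₀ = V₀ − E₀ = 180.9224 − 93.106353 = 87.816047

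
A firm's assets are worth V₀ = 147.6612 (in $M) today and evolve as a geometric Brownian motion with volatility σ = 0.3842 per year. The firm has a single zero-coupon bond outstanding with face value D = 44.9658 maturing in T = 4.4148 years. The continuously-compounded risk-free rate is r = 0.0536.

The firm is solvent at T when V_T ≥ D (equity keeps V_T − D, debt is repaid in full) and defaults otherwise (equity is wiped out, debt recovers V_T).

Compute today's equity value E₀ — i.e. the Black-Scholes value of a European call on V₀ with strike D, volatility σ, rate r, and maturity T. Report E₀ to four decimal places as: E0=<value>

d₁ = [ln(V₀/D) + (r + σ²/2)T] / (σ√T)
   = [ln(147.6612/44.9658) + (0.0536 + 0.5·0.3842²)·4.4148] / (0.3842·√4.4148)
   = [1.189018 + 0.562467] / 0.807259 = 2.169669
d₂ = d₁ − σ√T = 2.169669 − 0.807259 = 1.362410
N(d₁) = 0.984984,  N(d₂) = 0.913466,  e^(−rT) = 0.789281
E₀ = V₀·N(d₁) − D·e^(−rT)·N(d₂)
   = 147.6612·0.984984 − 44.9658·0.789281·0.913466 = 113.024443

E0=113.0244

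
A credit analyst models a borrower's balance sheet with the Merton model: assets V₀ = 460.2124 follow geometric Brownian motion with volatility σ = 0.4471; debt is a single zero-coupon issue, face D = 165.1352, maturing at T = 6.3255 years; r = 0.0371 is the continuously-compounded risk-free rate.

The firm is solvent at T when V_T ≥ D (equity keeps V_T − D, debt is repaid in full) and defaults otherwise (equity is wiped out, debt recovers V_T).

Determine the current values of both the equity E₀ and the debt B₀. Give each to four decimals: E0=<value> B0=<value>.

E0=346.0058 B0=114.2066

d₁ = [ln(V₀/D) + (r + σ²/2)T] / (σ√T)
   = [ln(460.2124/165.1352) + (0.0371 + 0.5·0.4471²)·6.3255] / (0.4471·√6.3255)
   = [1.024924 + 0.866905] / 1.124481 = 1.682401
d₂ = d₁ − σ√T = 1.682401 − 1.124481 = 0.557920
N(d₁) = 0.953754,  N(d₂) = 0.711551,  e^(−rT) = 0.790827
E₀ = V₀·N(d₁) − D·e^(−rT)·N(d₂)
   = 460.2124·0.953754 − 165.1352·0.790827·0.711551 = 346.005840
B₀ = V₀ − E₀ = 460.2124 − 346.005840 = 114.206560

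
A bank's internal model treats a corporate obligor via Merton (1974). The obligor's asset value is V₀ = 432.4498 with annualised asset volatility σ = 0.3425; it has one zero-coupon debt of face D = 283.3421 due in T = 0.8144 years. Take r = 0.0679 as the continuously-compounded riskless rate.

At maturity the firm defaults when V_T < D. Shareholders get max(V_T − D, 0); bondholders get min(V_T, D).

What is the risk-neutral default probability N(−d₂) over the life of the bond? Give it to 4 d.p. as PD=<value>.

d₁ = [ln(V₀/D) + (r + σ²/2)T] / (σ√T)
   = [ln(432.4498/283.3421) + (0.0679 + 0.5·0.3425²)·0.8144] / (0.3425·√0.8144)
   = [0.422811 + 0.103065] / 0.309086 = 1.701390
d₂ = d₁ − σ√T = 1.701390 − 0.309086 = 1.392304
risk-neutral PD = N(−d₂) = N(-1.392304) = 0.081915

PD=0.0819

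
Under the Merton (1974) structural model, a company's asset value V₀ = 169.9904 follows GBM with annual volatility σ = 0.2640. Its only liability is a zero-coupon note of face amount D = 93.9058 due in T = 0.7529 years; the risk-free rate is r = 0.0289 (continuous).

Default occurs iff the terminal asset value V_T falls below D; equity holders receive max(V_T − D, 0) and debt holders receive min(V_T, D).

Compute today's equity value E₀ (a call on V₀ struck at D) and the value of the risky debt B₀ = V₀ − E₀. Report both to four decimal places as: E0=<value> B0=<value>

E0=78.1374 B0=91.8530

d₁ = [ln(V₀/D) + (r + σ²/2)T] / (σ√T)
   = [ln(169.9904/93.9058) + (0.0289 + 0.5·0.2640²)·0.7529] / (0.2640·√0.7529)
   = [0.593450 + 0.047996] / 0.229072 = 2.800189
d₂ = d₁ − σ√T = 2.800189 − 0.229072 = 2.571116
N(d₁) = 0.997446,  N(d₂) = 0.994931,  e^(−rT) = 0.978476
E₀ = V₀·N(d₁) − D·e^(−rT)·N(d₂)
   = 169.9904·0.997446 − 93.9058·0.978476·0.994931 = 78.137438
B₀ = V₀ − E₀ = 169.9904 − 78.137438 = 91.852962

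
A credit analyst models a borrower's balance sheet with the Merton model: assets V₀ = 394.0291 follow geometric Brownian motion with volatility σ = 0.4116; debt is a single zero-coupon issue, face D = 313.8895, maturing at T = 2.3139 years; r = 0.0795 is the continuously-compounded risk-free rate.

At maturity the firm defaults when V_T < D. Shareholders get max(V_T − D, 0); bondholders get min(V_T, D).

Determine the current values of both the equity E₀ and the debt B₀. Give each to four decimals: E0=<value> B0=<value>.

E0=162.9032 B0=231.1259

d₁ = [ln(V₀/D) + (r + σ²/2)T] / (σ√T)
   = [ln(394.0291/313.8895) + (0.0795 + 0.5·0.4116²)·2.3139] / (0.4116·√2.3139)
   = [0.227384 + 0.379959] / 0.626106 = 0.970033
d₂ = d₁ − σ√T = 0.970033 − 0.626106 = 0.343927
N(d₁) = 0.833985,  N(d₂) = 0.634549,  e^(−rT) = 0.831973
E₀ = V₀·N(d₁) − D·e^(−rT)·N(d₂)
   = 394.0291·0.833985 − 313.8895·0.831973·0.634549 = 162.903234
B₀ = V₀ − E₀ = 394.0291 − 162.903234 = 231.125866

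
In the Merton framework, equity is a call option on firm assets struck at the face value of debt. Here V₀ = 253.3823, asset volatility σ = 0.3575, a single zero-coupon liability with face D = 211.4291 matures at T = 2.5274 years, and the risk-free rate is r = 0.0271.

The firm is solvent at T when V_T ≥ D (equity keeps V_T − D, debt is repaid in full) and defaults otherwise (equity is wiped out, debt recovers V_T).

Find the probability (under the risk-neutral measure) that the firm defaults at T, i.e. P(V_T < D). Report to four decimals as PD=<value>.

PD=0.4385

d₁ = [ln(V₀/D) + (r + σ²/2)T] / (σ√T)
   = [ln(253.3823/211.4291) + (0.0271 + 0.5·0.3575²)·2.5274] / (0.3575·√2.5274)
   = [0.181010 + 0.230001] / 0.568346 = 0.723170
d₂ = d₁ − σ√T = 0.723170 − 0.568346 = 0.154824
risk-neutral PD = N(−d₂) = N(-0.154824) = 0.438480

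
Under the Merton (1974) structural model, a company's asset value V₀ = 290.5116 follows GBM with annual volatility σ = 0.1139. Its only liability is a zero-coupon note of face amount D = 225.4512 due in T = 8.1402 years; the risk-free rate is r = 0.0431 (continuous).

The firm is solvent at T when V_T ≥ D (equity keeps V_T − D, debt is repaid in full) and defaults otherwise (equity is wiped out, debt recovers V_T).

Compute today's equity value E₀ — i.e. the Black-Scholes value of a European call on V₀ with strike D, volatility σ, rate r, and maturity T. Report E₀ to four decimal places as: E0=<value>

d₁ = [ln(V₀/D) + (r + σ²/2)T] / (σ√T)
   = [ln(290.5116/225.4512) + (0.0431 + 0.5·0.1139²)·8.1402] / (0.1139·√8.1402)
   = [0.253540 + 0.403645] / 0.324968 = 2.022303
d₂ = d₁ − σ√T = 2.022303 − 0.324968 = 1.697334
N(d₁) = 0.978427,  N(d₂) = 0.955183,  e^(−rT) = 0.704095
E₀ = V₀·N(d₁) − D·e^(−rT)·N(d₂)
   = 290.5116·0.978427 − 225.4512·0.704095·0.955183 = 132.619727

E0=132.6197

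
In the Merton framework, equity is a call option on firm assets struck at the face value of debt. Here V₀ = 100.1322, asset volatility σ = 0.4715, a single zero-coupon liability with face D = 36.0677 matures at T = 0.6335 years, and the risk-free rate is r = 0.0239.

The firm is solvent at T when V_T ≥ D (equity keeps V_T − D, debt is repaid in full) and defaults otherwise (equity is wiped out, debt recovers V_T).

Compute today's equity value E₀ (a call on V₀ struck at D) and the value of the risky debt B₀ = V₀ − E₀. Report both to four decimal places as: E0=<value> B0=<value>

d₁ = [ln(V₀/D) + (r + σ²/2)T] / (σ√T)
   = [ln(100.1322/36.0677) + (0.0239 + 0.5·0.4715²)·0.6335] / (0.4715·√0.6335)
   = [1.021094 + 0.085558] / 0.375280 = 2.948872
d₂ = d₁ − σ√T = 2.948872 − 0.375280 = 2.573592
N(d₁) = 0.998405,  N(d₂) = 0.994968,  e^(−rT) = 0.984973
E₀ = V₀·N(d₁) − D·e^(−rT)·N(d₂)
   = 100.1322·0.998405 − 36.0677·0.984973·0.994968 = 64.625577
B₀ = V₀ − E₀ = 100.1322 − 64.625577 = 35.506623

E0=64.6256 B0=35.5066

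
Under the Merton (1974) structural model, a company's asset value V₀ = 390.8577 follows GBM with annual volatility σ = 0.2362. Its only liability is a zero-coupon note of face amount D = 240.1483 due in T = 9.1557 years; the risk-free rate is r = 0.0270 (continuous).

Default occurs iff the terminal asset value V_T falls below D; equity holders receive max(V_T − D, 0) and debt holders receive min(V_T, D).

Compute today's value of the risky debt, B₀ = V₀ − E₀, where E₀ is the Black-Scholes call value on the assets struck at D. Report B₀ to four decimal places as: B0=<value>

B0=172.8647

d₁ = [ln(V₀/D) + (r + σ²/2)T] / (σ√T)
   = [ln(390.8577/240.1483) + (0.0270 + 0.5·0.2362²)·9.1557] / (0.2362·√9.1557)
   = [0.487087 + 0.502604] / 0.714703 = 1.384758
d₂ = d₁ − σ√T = 1.384758 − 0.714703 = 0.670055
N(d₁) = 0.916937,  N(d₂) = 0.748589,  e^(−rT) = 0.780981
E₀ = V₀·N(d₁) − D·e^(−rT)·N(d₂)
   = 390.8577·0.916937 − 240.1483·0.780981·0.748589 = 217.992980
B₀ = V₀ − E₀ = 390.8577 − 217.992980 = 172.864720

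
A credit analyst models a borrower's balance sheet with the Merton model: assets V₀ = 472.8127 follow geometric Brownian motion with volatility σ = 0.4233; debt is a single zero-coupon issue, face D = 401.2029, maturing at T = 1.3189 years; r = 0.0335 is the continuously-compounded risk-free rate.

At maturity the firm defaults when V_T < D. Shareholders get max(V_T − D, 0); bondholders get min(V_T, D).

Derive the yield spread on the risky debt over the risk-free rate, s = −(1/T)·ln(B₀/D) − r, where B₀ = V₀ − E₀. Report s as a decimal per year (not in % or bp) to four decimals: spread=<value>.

spread=0.0947

d₁ = [ln(V₀/D) + (r + σ²/2)T] / (σ√T)
   = [ln(472.8127/401.2029) + (0.0335 + 0.5·0.4233²)·1.3189] / (0.4233·√1.3189)
   = [0.164232 + 0.162345] / 0.486132 = 0.671787
d₂ = d₁ − σ√T = 0.671787 − 0.486132 = 0.185655
N(d₁) = 0.749140,  N(d₂) = 0.573643,  e^(−rT) = 0.956779
E₀ = V₀·N(d₁) − D·e^(−rT)·N(d₂)
   = 472.8127·0.749140 − 401.2029·0.956779·0.573643 = 134.003348
B₀ = V₀ − E₀ = 472.8127 − 134.003348 = 338.809352
spread = −(1/T)·ln(B₀/D) − r = −(1/1.3189)·ln(338.809352/401.2029) − 0.0335 = 0.09465962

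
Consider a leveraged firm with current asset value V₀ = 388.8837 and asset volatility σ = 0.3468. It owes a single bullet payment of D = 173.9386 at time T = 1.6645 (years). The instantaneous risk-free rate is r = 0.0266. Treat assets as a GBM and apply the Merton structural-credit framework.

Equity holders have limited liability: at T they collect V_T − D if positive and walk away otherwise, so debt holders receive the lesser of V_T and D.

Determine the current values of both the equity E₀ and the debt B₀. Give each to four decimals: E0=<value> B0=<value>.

E0=223.7214 B0=165.1623

d₁ = [ln(V₀/D) + (r + σ²/2)T] / (σ√T)
   = [ln(388.8837/173.9386) + (0.0266 + 0.5·0.3468²)·1.6645] / (0.3468·√1.6645)
   = [0.804578 + 0.144371] / 0.447426 = 2.120907
d₂ = d₁ − σ√T = 2.120907 − 0.447426 = 1.673482
N(d₁) = 0.983035,  N(d₂) = 0.952884,  e^(−rT) = 0.956690
E₀ = V₀·N(d₁) − D·e^(−rT)·N(d₂)
   = 388.8837·0.983035 − 173.9386·0.956690·0.952884 = 223.721417
B₀ = V₀ − E₀ = 388.8837 − 223.721417 = 165.162283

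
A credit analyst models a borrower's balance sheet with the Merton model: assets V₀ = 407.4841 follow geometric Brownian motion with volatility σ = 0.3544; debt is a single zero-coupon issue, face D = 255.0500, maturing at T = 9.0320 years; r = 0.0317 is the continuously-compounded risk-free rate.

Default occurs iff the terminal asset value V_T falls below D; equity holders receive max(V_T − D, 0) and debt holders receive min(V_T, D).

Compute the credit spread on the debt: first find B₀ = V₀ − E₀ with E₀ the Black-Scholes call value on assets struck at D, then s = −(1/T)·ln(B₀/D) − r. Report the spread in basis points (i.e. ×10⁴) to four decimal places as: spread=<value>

d₁ = [ln(V₀/D) + (r + σ²/2)T] / (σ√T)
   = [ln(407.4841/255.0500) + (0.0317 + 0.5·0.3544²)·9.0320] / (0.3544·√9.0320)
   = [0.468542 + 0.853521] / 1.065088 = 1.241271
d₂ = d₁ − σ√T = 1.241271 − 1.065088 = 0.176183
N(d₁) = 0.892747,  N(d₂) = 0.569925,  e^(−rT) = 0.751026
E₀ = V₀·N(d₁) − D·e^(−rT)·N(d₂)
   = 407.4841·0.892747 − 255.0500·0.751026·0.569925 = 254.611596
B₀ = V₀ − E₀ = 407.4841 − 254.611596 = 152.872504
spread = −(1/T)·ln(B₀/D) − r = −(1/9.0320)·ln(152.872504/255.0500) − 0.0317 = 0.02497132
in basis points: 0.02497132 × 10⁴ = 249.7132 bp

spread=249.7132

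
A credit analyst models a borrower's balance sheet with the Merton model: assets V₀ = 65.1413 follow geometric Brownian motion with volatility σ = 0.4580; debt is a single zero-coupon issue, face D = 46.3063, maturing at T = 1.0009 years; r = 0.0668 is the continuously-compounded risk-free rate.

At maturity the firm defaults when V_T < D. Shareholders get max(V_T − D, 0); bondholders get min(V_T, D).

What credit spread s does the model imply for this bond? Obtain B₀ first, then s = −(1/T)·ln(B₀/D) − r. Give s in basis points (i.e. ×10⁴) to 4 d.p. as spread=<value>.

spread=580.9434

d₁ = [ln(V₀/D) + (r + σ²/2)T] / (σ√T)
   = [ln(65.1413/46.3063) + (0.0668 + 0.5·0.4580²)·1.0009] / (0.4580·√1.0009)
   = [0.341281 + 0.171837] / 0.458206 = 1.119840
d₂ = d₁ − σ√T = 1.119840 − 0.458206 = 0.661633
N(d₁) = 0.868609,  N(d₂) = 0.745897,  e^(−rT) = 0.935326
E₀ = V₀·N(d₁) − D·e^(−rT)·N(d₂)
   = 65.1413·0.868609 − 46.3063·0.935326·0.745897 = 24.276409
B₀ = V₀ − E₀ = 65.1413 − 24.276409 = 40.864891
spread = −(1/T)·ln(B₀/D) − r = −(1/1.0009)·ln(40.864891/46.3063) − 0.0668 = 0.05809434
in basis points: 0.05809434 × 10⁴ = 580.9434 bp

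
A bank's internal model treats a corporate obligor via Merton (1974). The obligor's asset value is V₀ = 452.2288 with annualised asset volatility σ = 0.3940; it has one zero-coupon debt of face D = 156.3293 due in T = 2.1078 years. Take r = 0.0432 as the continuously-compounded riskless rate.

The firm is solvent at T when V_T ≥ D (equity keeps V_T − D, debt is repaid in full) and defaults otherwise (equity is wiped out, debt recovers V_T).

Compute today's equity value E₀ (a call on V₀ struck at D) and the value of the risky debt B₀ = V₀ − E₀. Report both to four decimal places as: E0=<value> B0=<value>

E0=310.6496 B0=141.5792

d₁ = [ln(V₀/D) + (r + σ²/2)T] / (σ√T)
   = [ln(452.2288/156.3293) + (0.0432 + 0.5·0.3940²)·2.1078] / (0.3940·√2.1078)
   = [1.062224 + 0.254660] / 0.572020 = 2.302165
d₂ = d₁ − σ√T = 2.302165 − 0.572020 = 1.730146
N(d₁) = 0.989337,  N(d₂) = 0.958198,  e^(−rT) = 0.912966
E₀ = V₀·N(d₁) − D·e^(−rT)·N(d₂)
   = 452.2288·0.989337 − 156.3293·0.912966·0.958198 = 310.649565
B₀ = V₀ − E₀ = 452.2288 − 310.649565 = 141.579235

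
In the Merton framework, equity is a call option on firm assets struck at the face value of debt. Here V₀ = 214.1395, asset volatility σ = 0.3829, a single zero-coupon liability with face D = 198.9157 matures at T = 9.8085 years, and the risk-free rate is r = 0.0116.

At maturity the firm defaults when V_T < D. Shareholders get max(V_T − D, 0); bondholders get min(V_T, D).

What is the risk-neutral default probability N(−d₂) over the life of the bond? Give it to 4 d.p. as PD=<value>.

PD=0.6712

d₁ = [ln(V₀/D) + (r + σ²/2)T] / (σ√T)
   = [ln(214.1395/198.9157) + (0.0116 + 0.5·0.3829²)·9.8085] / (0.3829·√9.8085)
   = [0.073747 + 0.832803] / 1.199186 = 0.755970
d₂ = d₁ − σ√T = 0.755970 − 1.199186 = -0.443216
risk-neutral PD = N(−d₂) = N(0.443216) = 0.671195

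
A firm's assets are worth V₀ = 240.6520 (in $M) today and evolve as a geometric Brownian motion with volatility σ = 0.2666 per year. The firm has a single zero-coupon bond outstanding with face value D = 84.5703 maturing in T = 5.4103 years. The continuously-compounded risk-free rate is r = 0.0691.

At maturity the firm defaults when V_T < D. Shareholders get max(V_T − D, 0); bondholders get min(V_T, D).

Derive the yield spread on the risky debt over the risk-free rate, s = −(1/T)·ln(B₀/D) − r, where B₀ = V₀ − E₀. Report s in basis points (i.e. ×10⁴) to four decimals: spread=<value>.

d₁ = [ln(V₀/D) + (r + σ²/2)T] / (σ√T)
   = [ln(240.6520/84.5703) + (0.0691 + 0.5·0.2666²)·5.4103] / (0.2666·√5.4103)
   = [1.045769 + 0.566122] / 0.620113 = 2.599350
d₂ = d₁ − σ√T = 2.599350 − 0.620113 = 1.979237
N(d₁) = 0.995330,  N(d₂) = 0.976105,  e^(−rT) = 0.688079
E₀ = V₀·N(d₁) − D·e^(−rT)·N(d₂)
   = 240.6520·0.995330 − 84.5703·0.688079·0.976105 = 182.727563
B₀ = V₀ − E₀ = 240.6520 − 182.727563 = 57.924437
spread = −(1/T)·ln(B₀/D) − r = −(1/5.4103)·ln(57.924437/84.5703) − 0.0691 = 0.00084876
in basis points: 0.00084876 × 10⁴ = 8.4876 bp

spread=8.4876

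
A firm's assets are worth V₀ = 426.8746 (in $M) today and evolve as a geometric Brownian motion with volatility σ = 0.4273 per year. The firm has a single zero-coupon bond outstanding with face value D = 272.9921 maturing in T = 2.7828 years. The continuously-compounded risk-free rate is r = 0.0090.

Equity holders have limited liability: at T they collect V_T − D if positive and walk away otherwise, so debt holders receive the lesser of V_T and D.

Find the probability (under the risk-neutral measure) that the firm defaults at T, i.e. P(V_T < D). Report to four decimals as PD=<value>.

d₁ = [ln(V₀/D) + (r + σ²/2)T] / (σ√T)
   = [ln(426.8746/272.9921) + (0.0090 + 0.5·0.4273²)·2.7828] / (0.4273·√2.7828)
   = [0.447047 + 0.279094] / 0.712810 = 1.018703
d₂ = d₁ − σ√T = 1.018703 − 0.712810 = 0.305893
risk-neutral PD = N(−d₂) = N(-0.305893) = 0.379843

PD=0.3798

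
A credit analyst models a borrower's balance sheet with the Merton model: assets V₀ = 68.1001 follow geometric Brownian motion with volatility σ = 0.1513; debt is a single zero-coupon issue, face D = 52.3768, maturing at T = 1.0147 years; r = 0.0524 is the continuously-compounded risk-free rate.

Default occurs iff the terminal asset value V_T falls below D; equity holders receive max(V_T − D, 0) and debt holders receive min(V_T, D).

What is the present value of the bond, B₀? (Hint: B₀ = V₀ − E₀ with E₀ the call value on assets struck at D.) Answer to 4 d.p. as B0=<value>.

d₁ = [ln(V₀/D) + (r + σ²/2)T] / (σ√T)
   = [ln(68.1001/52.3768) + (0.0524 + 0.5·0.1513²)·1.0147] / (0.1513·√1.0147)
   = [0.262515 + 0.064784] / 0.152408 = 2.147521
d₂ = d₁ − σ√T = 2.147521 − 0.152408 = 1.995113
N(d₁) = 0.984124,  N(d₂) = 0.976985,  e^(−rT) = 0.948219
E₀ = V₀·N(d₁) − D·e^(−rT)·N(d₂)
   = 68.1001·0.984124 − 52.3768·0.948219·0.976985 = 18.497342
B₀ = V₀ − E₀ = 68.1001 − 18.497342 = 49.602758

B0=49.6028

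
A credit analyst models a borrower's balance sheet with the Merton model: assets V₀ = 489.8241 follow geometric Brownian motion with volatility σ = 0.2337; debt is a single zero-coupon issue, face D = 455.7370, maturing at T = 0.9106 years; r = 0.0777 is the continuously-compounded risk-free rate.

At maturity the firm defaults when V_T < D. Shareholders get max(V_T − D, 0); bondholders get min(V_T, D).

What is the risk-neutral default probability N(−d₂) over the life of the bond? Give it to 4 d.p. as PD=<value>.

d₁ = [ln(V₀/D) + (r + σ²/2)T] / (σ√T)
   = [ln(489.8241/455.7370) + (0.0777 + 0.5·0.2337²)·0.9106] / (0.2337·√0.9106)
   = [0.072130 + 0.095620] / 0.223009 = 0.752214
d₂ = d₁ − σ√T = 0.752214 − 0.223009 = 0.529205
risk-neutral PD = N(−d₂) = N(-0.529205) = 0.298332

PD=0.2983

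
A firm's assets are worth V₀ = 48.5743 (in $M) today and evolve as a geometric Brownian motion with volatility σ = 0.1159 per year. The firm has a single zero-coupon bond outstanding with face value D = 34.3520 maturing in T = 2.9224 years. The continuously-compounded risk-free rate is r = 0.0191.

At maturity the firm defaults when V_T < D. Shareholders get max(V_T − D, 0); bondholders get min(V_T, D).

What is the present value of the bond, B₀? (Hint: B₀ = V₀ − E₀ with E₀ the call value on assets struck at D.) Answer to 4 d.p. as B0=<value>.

B0=32.4257

d₁ = [ln(V₀/D) + (r + σ²/2)T] / (σ√T)
   = [ln(48.5743/34.3520) + (0.0191 + 0.5·0.1159²)·2.9224] / (0.1159·√2.9224)
   = [0.346434 + 0.075446] / 0.198131 = 2.129295
d₂ = d₁ − σ√T = 2.129295 − 0.198131 = 1.931164
N(d₁) = 0.983385,  N(d₂) = 0.973269,  e^(−rT) = 0.945711
E₀ = V₀·N(d₁) − D·e^(−rT)·N(d₂)
   = 48.5743·0.983385 − 34.3520·0.945711·0.973269 = 16.148589
B₀ = V₀ − E₀ = 48.5743 − 16.148589 = 32.425711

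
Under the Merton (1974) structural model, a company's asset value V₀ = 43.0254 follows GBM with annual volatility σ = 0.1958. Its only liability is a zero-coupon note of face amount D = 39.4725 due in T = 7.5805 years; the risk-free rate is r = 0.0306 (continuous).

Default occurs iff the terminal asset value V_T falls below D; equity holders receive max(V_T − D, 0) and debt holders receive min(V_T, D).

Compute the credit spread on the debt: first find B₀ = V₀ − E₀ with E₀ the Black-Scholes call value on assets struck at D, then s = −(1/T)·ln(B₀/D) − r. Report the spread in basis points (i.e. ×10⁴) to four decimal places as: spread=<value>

spread=148.1684

d₁ = [ln(V₀/D) + (r + σ²/2)T] / (σ√T)
   = [ln(43.0254/39.4725) + (0.0306 + 0.5·0.1958²)·7.5805] / (0.1958·√7.5805)
   = [0.086186 + 0.377273] / 0.539090 = 0.859705
d₂ = d₁ − σ√T = 0.859705 − 0.539090 = 0.320615
N(d₁) = 0.805024,  N(d₂) = 0.625749,  e^(−rT) = 0.792975
E₀ = V₀·N(d₁) − D·e^(−rT)·N(d₂)
   = 43.0254·0.805024 − 39.4725·0.792975·0.625749 = 15.050103
B₀ = V₀ − E₀ = 43.0254 − 15.050103 = 27.975297
spread = −(1/T)·ln(B₀/D) − r = −(1/7.5805)·ln(27.975297/39.4725) − 0.0306 = 0.01481684
in basis points: 0.01481684 × 10⁴ = 148.1684 bp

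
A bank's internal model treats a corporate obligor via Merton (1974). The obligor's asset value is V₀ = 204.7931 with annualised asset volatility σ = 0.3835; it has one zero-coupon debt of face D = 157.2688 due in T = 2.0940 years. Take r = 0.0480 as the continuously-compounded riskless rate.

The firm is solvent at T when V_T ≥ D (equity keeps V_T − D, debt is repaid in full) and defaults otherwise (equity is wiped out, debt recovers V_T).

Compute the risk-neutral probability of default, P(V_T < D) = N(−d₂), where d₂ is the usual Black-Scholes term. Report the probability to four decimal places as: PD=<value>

PD=0.3522

d₁ = [ln(V₀/D) + (r + σ²/2)T] / (σ√T)
   = [ln(204.7931/157.2688) + (0.0480 + 0.5·0.3835²)·2.0940] / (0.3835·√2.0940)
   = [0.264044 + 0.254497] / 0.554950 = 0.934392
d₂ = d₁ − σ√T = 0.934392 − 0.554950 = 0.379442
risk-neutral PD = N(−d₂) = N(-0.379442) = 0.352180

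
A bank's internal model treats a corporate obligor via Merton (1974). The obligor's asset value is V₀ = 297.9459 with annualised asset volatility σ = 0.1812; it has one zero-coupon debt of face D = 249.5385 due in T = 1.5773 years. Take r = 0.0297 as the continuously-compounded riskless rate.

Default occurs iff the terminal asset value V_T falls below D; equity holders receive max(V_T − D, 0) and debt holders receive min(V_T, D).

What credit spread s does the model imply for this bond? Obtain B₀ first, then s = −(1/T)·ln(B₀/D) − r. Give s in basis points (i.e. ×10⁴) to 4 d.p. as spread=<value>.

d₁ = [ln(V₀/D) + (r + σ²/2)T] / (σ√T)
   = [ln(297.9459/249.5385) + (0.0297 + 0.5·0.1812²)·1.5773] / (0.1812·√1.5773)
   = [0.177299 + 0.072740] / 0.227570 = 1.098732
d₂ = d₁ − σ√T = 1.098732 − 0.227570 = 0.871162
N(d₁) = 0.864057,  N(d₂) = 0.808167,  e^(−rT) = 0.954235
E₀ = V₀·N(d₁) − D·e^(−rT)·N(d₂)
   = 297.9459·0.864057 − 249.5385·0.954235·0.808167 = 65.003056
B₀ = V₀ − E₀ = 297.9459 − 65.003056 = 232.942844
spread = −(1/T)·ln(B₀/D) − r = −(1/1.5773)·ln(232.942844/249.5385) − 0.0297 = 0.01393158
in basis points: 0.01393158 × 10⁴ = 139.3158 bp

spread=139.3158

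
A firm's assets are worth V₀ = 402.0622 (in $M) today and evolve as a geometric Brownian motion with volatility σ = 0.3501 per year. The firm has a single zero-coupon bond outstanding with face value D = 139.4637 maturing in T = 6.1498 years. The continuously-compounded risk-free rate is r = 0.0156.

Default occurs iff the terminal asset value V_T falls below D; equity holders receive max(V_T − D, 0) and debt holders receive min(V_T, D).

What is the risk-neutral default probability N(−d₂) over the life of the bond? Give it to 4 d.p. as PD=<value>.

d₁ = [ln(V₀/D) + (r + σ²/2)T] / (σ√T)
   = [ln(402.0622/139.4637) + (0.0156 + 0.5·0.3501²)·6.1498] / (0.3501·√6.1498)
   = [1.058802 + 0.472827] / 0.868206 = 1.764133
d₂ = d₁ − σ√T = 1.764133 − 0.868206 = 0.895927
risk-neutral PD = N(−d₂) = N(-0.895927) = 0.185146

PD=0.1851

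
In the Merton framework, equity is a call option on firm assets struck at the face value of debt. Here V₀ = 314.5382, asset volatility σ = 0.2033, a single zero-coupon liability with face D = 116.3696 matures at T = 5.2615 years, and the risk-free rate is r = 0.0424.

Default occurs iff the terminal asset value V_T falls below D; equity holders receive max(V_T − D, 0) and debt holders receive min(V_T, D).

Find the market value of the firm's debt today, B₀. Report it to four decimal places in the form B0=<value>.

d₁ = [ln(V₀/D) + (r + σ²/2)T] / (σ√T)
   = [ln(314.5382/116.3696) + (0.0424 + 0.5·0.2033²)·5.2615] / (0.2033·√5.2615)
   = [0.994334 + 0.331819] / 0.466329 = 2.843816
d₂ = d₁ − σ√T = 2.843816 − 0.466329 = 2.377487
N(d₁) = 0.997771,  N(d₂) = 0.991284,  e^(−rT) = 0.800045
E₀ = V₀·N(d₁) − D·e^(−rT)·N(d₂)
   = 314.5382·0.997771 − 116.3696·0.800045·0.991284 = 221.547679
B₀ = V₀ − E₀ = 314.5382 − 221.547679 = 92.990521

B0=92.9905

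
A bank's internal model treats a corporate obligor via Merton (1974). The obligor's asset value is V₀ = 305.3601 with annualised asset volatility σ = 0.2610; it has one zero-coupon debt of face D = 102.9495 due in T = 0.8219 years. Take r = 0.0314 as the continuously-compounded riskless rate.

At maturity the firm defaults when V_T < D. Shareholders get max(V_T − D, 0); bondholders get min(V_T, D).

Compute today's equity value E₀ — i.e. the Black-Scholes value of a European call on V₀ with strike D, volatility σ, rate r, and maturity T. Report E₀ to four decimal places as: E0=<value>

d₁ = [ln(V₀/D) + (r + σ²/2)T] / (σ√T)
   = [ln(305.3601/102.9495) + (0.0314 + 0.5·0.2610²)·0.8219] / (0.2610·√0.8219)
   = [1.087253 + 0.053802] / 0.236619 = 4.822327
d₂ = d₁ − σ√T = 4.822327 − 0.236619 = 4.585708
N(d₁) = 0.999999,  N(d₂) = 0.999998,  e^(−rT) = 0.974523
E₀ = V₀·N(d₁) − D·e^(−rT)·N(d₂)
   = 305.3601·0.999999 − 102.9495·0.974523·0.999998 = 205.033505

E0=205.0335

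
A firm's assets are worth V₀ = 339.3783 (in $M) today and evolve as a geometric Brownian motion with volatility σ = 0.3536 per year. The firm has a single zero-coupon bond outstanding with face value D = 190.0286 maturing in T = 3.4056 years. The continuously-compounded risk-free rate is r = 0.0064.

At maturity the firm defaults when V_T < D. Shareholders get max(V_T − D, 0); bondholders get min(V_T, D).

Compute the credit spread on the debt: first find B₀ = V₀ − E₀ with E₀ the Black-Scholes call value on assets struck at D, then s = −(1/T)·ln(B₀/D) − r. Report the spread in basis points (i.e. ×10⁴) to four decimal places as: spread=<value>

d₁ = [ln(V₀/D) + (r + σ²/2)T] / (σ√T)
   = [ln(339.3783/190.0286) + (0.0064 + 0.5·0.3536²)·3.4056] / (0.3536·√3.4056)
   = [0.579941 + 0.234702] / 0.652543 = 1.248413
d₂ = d₁ − σ√T = 1.248413 − 0.652543 = 0.595870
N(d₁) = 0.894060,  N(d₂) = 0.724369,  e^(−rT) = 0.978440
E₀ = V₀·N(d₁) − D·e^(−rT)·N(d₂)
   = 339.3783·0.894060 − 190.0286·0.978440·0.724369 = 168.741518
B₀ = V₀ − E₀ = 339.3783 − 168.741518 = 170.636782
spread = −(1/T)·ln(B₀/D) − r = −(1/3.4056)·ln(170.636782/190.0286) − 0.0064 = 0.02520599
in basis points: 0.02520599 × 10⁴ = 252.0599 bp

spread=252.0599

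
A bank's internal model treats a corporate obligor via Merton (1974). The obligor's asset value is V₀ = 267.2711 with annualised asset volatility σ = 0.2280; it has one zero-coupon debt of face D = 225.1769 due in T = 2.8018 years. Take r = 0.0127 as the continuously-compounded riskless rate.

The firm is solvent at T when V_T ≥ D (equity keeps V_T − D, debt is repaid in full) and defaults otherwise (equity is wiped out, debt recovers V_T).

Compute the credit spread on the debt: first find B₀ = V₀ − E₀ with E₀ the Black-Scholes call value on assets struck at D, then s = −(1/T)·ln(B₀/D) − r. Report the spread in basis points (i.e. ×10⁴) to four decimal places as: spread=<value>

spread=288.2473

d₁ = [ln(V₀/D) + (r + σ²/2)T] / (σ√T)
   = [ln(267.2711/225.1769) + (0.0127 + 0.5·0.2280²)·2.8018] / (0.2280·√2.8018)
   = [0.171377 + 0.108407] / 0.381640 = 0.733112
d₂ = d₁ − σ√T = 0.733112 − 0.381640 = 0.351472
N(d₁) = 0.768255,  N(d₂) = 0.637383,  e^(−rT) = 0.965043
E₀ = V₀·N(d₁) − D·e^(−rT)·N(d₂)
   = 267.2711·0.768255 − 225.1769·0.965043·0.637383 = 66.825610
B₀ = V₀ − E₀ = 267.2711 − 66.825610 = 200.445490
spread = −(1/T)·ln(B₀/D) − r = −(1/2.8018)·ln(200.445490/225.1769) − 0.0127 = 0.02882473
in basis points: 0.02882473 × 10⁴ = 288.2473 bp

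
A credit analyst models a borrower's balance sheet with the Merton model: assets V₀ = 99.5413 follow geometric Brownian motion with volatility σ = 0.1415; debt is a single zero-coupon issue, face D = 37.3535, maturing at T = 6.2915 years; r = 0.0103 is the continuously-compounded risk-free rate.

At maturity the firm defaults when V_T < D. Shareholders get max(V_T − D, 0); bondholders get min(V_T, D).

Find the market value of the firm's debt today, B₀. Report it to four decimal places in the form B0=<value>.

B0=35.0001

d₁ = [ln(V₀/D) + (r + σ²/2)T] / (σ√T)
   = [ln(99.5413/37.3535) + (0.0103 + 0.5·0.1415²)·6.2915] / (0.1415·√6.2915)
   = [0.980146 + 0.127787] / 0.354923 = 3.121621
d₂ = d₁ − σ√T = 3.121621 − 0.354923 = 2.766698
N(d₁) = 0.999101,  N(d₂) = 0.997169,  e^(−rT) = 0.937253
E₀ = V₀·N(d₁) − D·e^(−rT)·N(d₂)
   = 99.5413·0.999101 − 37.3535·0.937253·0.997169 = 64.541243
B₀ = V₀ − E₀ = 99.5413 − 64.541243 = 35.000057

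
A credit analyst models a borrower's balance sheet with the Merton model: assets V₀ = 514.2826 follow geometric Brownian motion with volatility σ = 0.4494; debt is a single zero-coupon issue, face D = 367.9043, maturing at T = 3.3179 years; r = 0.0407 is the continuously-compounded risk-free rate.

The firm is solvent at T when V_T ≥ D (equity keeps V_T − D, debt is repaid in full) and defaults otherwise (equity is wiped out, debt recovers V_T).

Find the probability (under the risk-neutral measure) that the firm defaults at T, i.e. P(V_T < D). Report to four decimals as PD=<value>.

d₁ = [ln(V₀/D) + (r + σ²/2)T] / (σ√T)
   = [ln(514.2826/367.9043) + (0.0407 + 0.5·0.4494²)·3.3179] / (0.4494·√3.3179)
   = [0.334950 + 0.470081] / 0.818587 = 0.983440
d₂ = d₁ − σ√T = 0.983440 − 0.818587 = 0.164853
risk-neutral PD = N(−d₂) = N(-0.164853) = 0.434530

PD=0.4345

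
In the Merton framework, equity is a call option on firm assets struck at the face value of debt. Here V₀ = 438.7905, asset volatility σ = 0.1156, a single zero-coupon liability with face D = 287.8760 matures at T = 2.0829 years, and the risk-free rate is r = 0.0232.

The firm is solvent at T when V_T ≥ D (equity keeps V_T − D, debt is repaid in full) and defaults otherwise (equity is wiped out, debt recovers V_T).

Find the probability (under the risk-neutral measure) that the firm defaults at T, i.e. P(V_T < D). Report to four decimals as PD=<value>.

d₁ = [ln(V₀/D) + (r + σ²/2)T] / (σ√T)
   = [ln(438.7905/287.8760) + (0.0232 + 0.5·0.1156²)·2.0829] / (0.1156·√2.0829)
   = [0.421492 + 0.062241] / 0.166837 = 2.899436
d₂ = d₁ − σ√T = 2.899436 − 0.166837 = 2.732599
risk-neutral PD = N(−d₂) = N(-2.732599) = 0.003142

PD=0.0031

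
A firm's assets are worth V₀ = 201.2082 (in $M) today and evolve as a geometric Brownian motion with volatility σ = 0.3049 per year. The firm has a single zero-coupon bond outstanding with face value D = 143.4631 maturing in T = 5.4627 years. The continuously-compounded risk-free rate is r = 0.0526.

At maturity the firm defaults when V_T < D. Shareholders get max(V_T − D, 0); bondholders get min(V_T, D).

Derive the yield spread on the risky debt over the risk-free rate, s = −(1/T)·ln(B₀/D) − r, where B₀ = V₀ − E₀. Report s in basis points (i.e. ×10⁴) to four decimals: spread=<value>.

spread=188.8837

d₁ = [ln(V₀/D) + (r + σ²/2)T] / (σ√T)
   = [ln(201.2082/143.4631) + (0.0526 + 0.5·0.3049²)·5.4627] / (0.3049·√5.4627)
   = [0.338262 + 0.541255] / 0.712625 = 1.234194
d₂ = d₁ − σ√T = 1.234194 − 0.712625 = 0.521569
N(d₁) = 0.891435,  N(d₂) = 0.699015,  e^(−rT) = 0.750258
E₀ = V₀·N(d₁) − D·e^(−rT)·N(d₂)
   = 201.2082·0.891435 − 143.4631·0.750258·0.699015 = 104.125971
B₀ = V₀ − E₀ = 201.2082 − 104.125971 = 97.082229
spread = −(1/T)·ln(B₀/D) − r = −(1/5.4627)·ln(97.082229/143.4631) − 0.0526 = 0.01888837
in basis points: 0.01888837 × 10⁴ = 188.8837 bp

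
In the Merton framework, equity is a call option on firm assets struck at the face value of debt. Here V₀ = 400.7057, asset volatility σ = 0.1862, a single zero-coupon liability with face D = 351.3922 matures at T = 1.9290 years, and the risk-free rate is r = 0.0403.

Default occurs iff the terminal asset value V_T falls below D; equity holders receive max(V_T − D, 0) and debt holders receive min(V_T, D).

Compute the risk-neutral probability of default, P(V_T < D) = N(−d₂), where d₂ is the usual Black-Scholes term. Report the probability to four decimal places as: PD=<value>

PD=0.2485

d₁ = [ln(V₀/D) + (r + σ²/2)T] / (σ√T)
   = [ln(400.7057/351.3922) + (0.0403 + 0.5·0.1862²)·1.9290] / (0.1862·√1.9290)
   = [0.131324 + 0.111178] / 0.258610 = 0.937714
d₂ = d₁ − σ√T = 0.937714 − 0.258610 = 0.679104
risk-neutral PD = N(−d₂) = N(-0.679104) = 0.248536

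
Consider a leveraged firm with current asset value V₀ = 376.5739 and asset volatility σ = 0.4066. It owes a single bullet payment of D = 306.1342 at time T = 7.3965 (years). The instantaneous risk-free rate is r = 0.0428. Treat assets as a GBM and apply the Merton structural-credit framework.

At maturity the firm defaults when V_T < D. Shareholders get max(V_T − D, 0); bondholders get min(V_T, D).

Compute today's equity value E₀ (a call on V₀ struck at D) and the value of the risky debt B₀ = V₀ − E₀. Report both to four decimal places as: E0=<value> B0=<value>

E0=214.7301 B0=161.8438

d₁ = [ln(V₀/D) + (r + σ²/2)T] / (σ√T)
   = [ln(376.5739/306.1342) + (0.0428 + 0.5·0.4066²)·7.3965] / (0.4066·√7.3965)
   = [0.207091 + 0.927978] / 1.105810 = 1.026459
d₂ = d₁ − σ√T = 1.026459 − 1.105810 = -0.079351
N(d₁) = 0.847662,  N(d₂) = 0.468377,  e^(−rT) = 0.728644
E₀ = V₀·N(d₁) − D·e^(−rT)·N(d₂)
   = 376.5739·0.847662 − 306.1342·0.728644·0.468377 = 214.730094
B₀ = V₀ − E₀ = 376.5739 − 214.730094 = 161.843806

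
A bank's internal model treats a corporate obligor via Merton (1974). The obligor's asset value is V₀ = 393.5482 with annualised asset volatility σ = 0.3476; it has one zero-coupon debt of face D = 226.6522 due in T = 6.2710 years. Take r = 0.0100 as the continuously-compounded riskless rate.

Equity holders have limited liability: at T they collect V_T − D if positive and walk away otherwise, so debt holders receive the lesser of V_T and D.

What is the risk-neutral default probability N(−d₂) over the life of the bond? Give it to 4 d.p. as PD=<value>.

PD=0.3933

d₁ = [ln(V₀/D) + (r + σ²/2)T] / (σ√T)
   = [ln(393.5482/226.6522) + (0.0100 + 0.5·0.3476²)·6.2710] / (0.3476·√6.2710)
   = [0.551787 + 0.441559] / 0.870459 = 1.141175
d₂ = d₁ − σ√T = 1.141175 − 0.870459 = 0.270717
risk-neutral PD = N(−d₂) = N(-0.270717) = 0.393304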